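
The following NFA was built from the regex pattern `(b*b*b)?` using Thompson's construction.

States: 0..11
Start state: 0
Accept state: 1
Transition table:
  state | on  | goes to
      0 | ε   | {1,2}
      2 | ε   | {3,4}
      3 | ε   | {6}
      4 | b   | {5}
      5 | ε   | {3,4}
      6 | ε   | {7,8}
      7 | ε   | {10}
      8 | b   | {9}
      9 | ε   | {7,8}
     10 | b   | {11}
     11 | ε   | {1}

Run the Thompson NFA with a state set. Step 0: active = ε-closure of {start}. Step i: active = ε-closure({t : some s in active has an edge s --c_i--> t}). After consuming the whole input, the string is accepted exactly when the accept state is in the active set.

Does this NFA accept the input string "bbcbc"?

start: ε-closure({0}) = {0,1,2,3,4,6,7,8,10}
'b' @ 1: {1,3,4,5,6,7,8,9,10,11}  ✓accept
'b' @ 2: {1,3,4,5,6,7,8,9,10,11}  ✓accept
'c' @ 3: {}  — dead — no transitions
rest 'bc' ignored (set empty)
end set {} — state 1 not in

Answer: REJECT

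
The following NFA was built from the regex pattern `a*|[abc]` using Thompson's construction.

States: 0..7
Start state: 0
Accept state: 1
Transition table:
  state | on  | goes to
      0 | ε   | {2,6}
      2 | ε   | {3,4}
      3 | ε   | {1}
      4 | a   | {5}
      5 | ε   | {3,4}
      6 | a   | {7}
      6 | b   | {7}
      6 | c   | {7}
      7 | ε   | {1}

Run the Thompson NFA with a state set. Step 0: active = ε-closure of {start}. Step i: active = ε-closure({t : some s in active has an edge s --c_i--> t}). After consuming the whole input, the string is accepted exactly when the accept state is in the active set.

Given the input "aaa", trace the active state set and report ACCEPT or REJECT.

Answer: ACCEPT

Steps:
initial (ε-close {0}): {0,1,2,3,4,6}
'a' @ 1: {1,3,4,5,7}  ✓accept
'a' @ 2: {1,3,4,5}  ✓accept
'a' @ 3: {1,3,4,5}  ✓accept
final: {1,3,4,5}; accept 1 in set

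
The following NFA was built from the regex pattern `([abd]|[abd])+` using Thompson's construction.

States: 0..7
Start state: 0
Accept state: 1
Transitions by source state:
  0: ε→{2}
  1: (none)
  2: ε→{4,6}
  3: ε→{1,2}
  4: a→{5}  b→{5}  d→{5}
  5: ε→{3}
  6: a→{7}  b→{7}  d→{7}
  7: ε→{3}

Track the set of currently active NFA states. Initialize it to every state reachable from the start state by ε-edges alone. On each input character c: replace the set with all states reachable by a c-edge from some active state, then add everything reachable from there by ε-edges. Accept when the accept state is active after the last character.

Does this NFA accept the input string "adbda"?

start: ε-closure({0}) = {0,2,4,6}
'a' @ 1: {1,2,3,4,5,6,7}  (accept∈set)
'd' @ 2: {1,2,3,4,5,6,7}  (accept∈set)
'b' @ 3: {1,2,3,4,5,6,7}  (accept∈set)
'd' @ 4: {1,2,3,4,5,6,7}  (accept∈set)
'a' @ 5: {1,2,3,4,5,6,7}  (accept∈set)
end set {1,2,3,4,5,6,7} — state 1 in

Answer: ACCEPT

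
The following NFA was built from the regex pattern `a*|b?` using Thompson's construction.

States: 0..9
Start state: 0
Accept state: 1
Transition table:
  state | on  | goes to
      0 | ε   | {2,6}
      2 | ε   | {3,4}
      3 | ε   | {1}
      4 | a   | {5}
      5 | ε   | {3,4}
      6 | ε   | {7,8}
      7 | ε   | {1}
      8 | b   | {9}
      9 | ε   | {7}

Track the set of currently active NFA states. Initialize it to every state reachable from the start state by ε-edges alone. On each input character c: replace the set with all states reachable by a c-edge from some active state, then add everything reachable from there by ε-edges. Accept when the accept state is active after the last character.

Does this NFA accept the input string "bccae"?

Answer: REJECT

Steps:
initial (ε-close {0}): {0,1,2,3,4,6,7,8}
'b' @ 1: {1,7,9}  (accept∈set)
'c' @ 2: {}  — dead — no transitions
rest 'cae' ignored (set empty)
final: {}; accept 1 not in set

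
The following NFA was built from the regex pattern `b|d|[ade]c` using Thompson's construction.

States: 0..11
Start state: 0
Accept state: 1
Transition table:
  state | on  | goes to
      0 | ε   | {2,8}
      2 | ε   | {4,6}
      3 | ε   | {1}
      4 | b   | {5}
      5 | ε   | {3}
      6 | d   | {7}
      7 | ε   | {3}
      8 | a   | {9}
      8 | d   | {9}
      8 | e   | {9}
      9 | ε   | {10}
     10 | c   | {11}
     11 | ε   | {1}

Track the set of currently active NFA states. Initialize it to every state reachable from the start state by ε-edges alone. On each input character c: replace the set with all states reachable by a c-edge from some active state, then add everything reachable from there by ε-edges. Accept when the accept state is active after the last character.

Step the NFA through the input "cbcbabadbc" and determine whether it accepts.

start: ε-closure({0}) = {0,2,4,6,8}
'c' @ 1: {}  — state set empty
rest 'bcbabadbc' ignored (set empty)
after full input: {}  (accept=1 not in)

Answer: REJECT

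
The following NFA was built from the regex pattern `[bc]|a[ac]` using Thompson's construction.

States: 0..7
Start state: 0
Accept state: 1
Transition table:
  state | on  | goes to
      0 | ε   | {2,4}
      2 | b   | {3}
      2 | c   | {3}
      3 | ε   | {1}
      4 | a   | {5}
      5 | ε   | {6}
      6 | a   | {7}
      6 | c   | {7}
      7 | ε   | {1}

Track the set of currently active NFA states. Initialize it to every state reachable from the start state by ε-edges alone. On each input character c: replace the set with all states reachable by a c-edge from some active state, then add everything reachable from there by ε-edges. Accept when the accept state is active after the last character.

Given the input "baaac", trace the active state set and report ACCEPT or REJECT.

initial (ε-close {0}): {0,2,4}
'b' @ 1: {1,3}  [accepting]
'a' @ 2: {}  — state set empty
rest 'aac' ignored (set empty)
end set {} — state 1 not in

Answer: REJECT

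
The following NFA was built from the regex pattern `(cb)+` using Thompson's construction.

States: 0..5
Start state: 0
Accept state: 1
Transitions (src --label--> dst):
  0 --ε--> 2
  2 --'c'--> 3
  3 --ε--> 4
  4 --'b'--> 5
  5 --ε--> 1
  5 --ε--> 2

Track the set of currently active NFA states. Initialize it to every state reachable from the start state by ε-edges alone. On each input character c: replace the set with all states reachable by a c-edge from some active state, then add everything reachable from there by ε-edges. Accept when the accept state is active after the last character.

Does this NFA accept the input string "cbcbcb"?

Answer: ACCEPT

Steps:
start: ε-closure({0}) = {0,2}
'c' @ 1: {3,4}
'b' @ 2: {1,2,5}  [accepting]
'c' @ 3: {3,4}
'b' @ 4: {1,2,5}  [accepting]
'c' @ 5: {3,4}
'b' @ 6: {1,2,5}  [accepting]
end set {1,2,5} — state 1 in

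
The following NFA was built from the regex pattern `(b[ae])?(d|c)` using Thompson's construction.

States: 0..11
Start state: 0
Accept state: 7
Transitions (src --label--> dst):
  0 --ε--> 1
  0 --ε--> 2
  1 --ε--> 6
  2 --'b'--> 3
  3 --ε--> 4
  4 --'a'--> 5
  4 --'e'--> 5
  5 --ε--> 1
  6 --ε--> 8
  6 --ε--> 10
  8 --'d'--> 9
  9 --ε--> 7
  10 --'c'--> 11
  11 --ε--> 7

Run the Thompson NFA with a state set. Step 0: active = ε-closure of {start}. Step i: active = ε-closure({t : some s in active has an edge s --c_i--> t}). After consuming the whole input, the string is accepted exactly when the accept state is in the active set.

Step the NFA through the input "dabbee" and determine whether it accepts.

Answer: REJECT

Trace:
S₀ = ε-closure({0}) = {0,1,2,6,8,10}
'd' @ 1: {7,9}  (accept∈set)
'a' @ 2: {}  — no active states
rest 'bbee' ignored (set empty)
after full input: {}  (accept=7 not in)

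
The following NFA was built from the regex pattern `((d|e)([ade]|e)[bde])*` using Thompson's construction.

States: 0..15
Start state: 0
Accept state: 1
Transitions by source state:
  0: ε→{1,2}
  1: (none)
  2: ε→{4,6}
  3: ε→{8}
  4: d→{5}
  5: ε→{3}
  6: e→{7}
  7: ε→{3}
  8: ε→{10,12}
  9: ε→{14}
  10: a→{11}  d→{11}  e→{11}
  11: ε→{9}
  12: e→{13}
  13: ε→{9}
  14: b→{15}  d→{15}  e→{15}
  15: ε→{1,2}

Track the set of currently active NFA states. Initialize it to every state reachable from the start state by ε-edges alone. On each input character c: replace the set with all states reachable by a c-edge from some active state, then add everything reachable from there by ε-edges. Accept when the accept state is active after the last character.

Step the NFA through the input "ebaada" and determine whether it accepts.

Answer: REJECT

Derivation:
S₀ = ε-closure({0}) = {0,1,2,4,6}
'e' @ 1: {3,7,8,10,12}
'b' @ 2: {}  — state set empty
rest 'aada' ignored (set empty)
after full input: {}  (accept=1 not in)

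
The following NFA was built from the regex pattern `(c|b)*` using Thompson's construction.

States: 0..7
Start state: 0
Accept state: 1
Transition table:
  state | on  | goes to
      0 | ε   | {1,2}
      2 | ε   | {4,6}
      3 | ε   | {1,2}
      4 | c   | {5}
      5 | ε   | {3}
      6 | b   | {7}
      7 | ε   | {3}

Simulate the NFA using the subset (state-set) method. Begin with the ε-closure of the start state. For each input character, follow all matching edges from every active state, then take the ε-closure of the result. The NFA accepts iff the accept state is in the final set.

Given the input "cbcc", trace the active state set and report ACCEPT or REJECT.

Answer: ACCEPT

Trace:
S₀ = ε-closure({0}) = {0,1,2,4,6}
'c' @ 1: {1,2,3,4,5,6}  [accepting]
'b' @ 2: {1,2,3,4,6,7}  [accepting]
'c' @ 3: {1,2,3,4,5,6}  [accepting]
'c' @ 4: {1,2,3,4,5,6}  [accepting]
end set {1,2,3,4,5,6} — state 1 in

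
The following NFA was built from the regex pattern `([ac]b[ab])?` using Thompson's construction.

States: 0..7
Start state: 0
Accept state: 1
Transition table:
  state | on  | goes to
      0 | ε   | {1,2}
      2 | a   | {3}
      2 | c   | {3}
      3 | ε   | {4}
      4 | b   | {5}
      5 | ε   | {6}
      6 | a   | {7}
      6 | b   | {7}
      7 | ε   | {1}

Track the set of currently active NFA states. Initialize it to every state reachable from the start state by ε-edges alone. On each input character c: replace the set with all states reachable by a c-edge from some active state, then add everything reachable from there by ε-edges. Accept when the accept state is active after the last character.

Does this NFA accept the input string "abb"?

Answer: ACCEPT

Trace:
S₀ = ε-closure({0}) = {0,1,2}
'a' @ 1: {3,4}
'b' @ 2: {5,6}
'b' @ 3: {1,7}  [accepting]
final: {1,7}; accept 1 in set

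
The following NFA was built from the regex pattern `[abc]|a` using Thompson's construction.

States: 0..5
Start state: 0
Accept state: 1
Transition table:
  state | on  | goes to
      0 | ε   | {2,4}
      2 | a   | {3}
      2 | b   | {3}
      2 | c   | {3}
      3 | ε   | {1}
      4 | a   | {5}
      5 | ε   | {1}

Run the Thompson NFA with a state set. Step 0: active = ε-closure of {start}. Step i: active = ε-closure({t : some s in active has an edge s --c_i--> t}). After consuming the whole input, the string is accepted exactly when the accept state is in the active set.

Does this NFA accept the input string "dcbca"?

Answer: REJECT

Trace:
start: ε-closure({0}) = {0,2,4}
'd' @ 1: {}  — state set empty
rest 'cbca' ignored (set empty)
after full input: {}  (accept=1 not in)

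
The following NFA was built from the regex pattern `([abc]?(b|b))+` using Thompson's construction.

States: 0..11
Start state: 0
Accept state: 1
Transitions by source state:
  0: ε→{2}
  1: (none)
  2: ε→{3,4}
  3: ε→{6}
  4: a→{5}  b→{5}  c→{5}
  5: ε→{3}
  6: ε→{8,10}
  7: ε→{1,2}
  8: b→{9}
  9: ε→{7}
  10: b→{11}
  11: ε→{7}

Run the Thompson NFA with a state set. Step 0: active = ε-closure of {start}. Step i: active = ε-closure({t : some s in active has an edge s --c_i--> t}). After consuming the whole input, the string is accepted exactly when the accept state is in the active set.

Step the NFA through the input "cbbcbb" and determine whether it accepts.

Answer: ACCEPT

Derivation:
start: ε-closure({0}) = {0,2,3,4,6,8,10}
'c' @ 1: {3,5,6,8,10}
'b' @ 2: {1,2,3,4,6,7,8,9,10,11}  [accepting]
'b' @ 3: {1,2,3,4,5,6,7,8,9,10,11}  [accepting]
'c' @ 4: {3,5,6,8,10}
'b' @ 5: {1,2,3,4,6,7,8,9,10,11}  [accepting]
'b' @ 6: {1,2,3,4,5,6,7,8,9,10,11}  [accepting]
after full input: {1,2,3,4,5,6,7,8,9,10,11}  (accept=1 in)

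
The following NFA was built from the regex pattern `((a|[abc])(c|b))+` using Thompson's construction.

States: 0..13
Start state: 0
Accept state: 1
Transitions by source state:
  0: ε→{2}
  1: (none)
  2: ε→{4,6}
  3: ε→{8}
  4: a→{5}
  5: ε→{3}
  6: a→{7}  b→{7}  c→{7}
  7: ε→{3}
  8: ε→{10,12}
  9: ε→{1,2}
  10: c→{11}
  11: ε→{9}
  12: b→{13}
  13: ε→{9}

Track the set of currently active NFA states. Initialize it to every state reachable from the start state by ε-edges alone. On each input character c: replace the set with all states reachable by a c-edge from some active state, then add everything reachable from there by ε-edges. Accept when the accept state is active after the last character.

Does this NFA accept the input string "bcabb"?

Answer: REJECT

Derivation:
S₀ = ε-closure({0}) = {0,2,4,6}
'b' @ 1: {3,7,8,10,12}
'c' @ 2: {1,2,4,6,9,11}  ✓accept
'a' @ 3: {3,5,7,8,10,12}
'b' @ 4: {1,2,4,6,9,13}  ✓accept
'b' @ 5: {3,7,8,10,12}
final: {3,7,8,10,12}; accept 1 not in set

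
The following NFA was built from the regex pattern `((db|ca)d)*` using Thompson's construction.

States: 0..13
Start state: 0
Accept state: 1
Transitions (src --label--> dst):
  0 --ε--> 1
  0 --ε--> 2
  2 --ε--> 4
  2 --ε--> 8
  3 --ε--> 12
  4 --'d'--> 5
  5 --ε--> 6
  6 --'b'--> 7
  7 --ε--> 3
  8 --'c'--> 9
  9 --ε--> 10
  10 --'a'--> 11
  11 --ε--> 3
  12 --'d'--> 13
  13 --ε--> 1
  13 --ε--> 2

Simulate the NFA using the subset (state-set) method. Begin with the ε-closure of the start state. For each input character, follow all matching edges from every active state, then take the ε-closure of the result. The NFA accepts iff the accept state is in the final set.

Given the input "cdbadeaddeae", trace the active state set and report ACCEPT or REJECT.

Answer: REJECT

Derivation:
start: ε-closure({0}) = {0,1,2,4,8}
'c' @ 1: {9,10}
'd' @ 2: {}  — state set empty
rest 'badeaddeae' ignored (set empty)
end set {} — state 1 not in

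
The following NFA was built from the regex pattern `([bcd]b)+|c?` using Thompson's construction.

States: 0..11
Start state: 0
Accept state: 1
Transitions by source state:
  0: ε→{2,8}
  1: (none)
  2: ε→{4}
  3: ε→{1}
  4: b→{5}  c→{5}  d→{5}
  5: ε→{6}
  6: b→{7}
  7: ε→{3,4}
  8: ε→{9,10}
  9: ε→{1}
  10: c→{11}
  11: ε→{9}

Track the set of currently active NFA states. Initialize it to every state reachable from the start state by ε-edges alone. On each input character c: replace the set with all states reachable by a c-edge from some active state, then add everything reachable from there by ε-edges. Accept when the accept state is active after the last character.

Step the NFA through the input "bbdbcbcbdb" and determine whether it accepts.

S₀ = ε-closure({0}) = {0,1,2,4,8,9,10}
'b' @ 1: {5,6}
'b' @ 2: {1,3,4,7}  (accept∈set)
'd' @ 3: {5,6}
'b' @ 4: {1,3,4,7}  (accept∈set)
'c' @ 5: {5,6}
'b' @ 6: {1,3,4,7}  (accept∈set)
'c' @ 7: {5,6}
'b' @ 8: {1,3,4,7}  (accept∈set)
'd' @ 9: {5,6}
'b' @ 10: {1,3,4,7}  (accept∈set)
after full input: {1,3,4,7}  (accept=1 in)

Answer: ACCEPT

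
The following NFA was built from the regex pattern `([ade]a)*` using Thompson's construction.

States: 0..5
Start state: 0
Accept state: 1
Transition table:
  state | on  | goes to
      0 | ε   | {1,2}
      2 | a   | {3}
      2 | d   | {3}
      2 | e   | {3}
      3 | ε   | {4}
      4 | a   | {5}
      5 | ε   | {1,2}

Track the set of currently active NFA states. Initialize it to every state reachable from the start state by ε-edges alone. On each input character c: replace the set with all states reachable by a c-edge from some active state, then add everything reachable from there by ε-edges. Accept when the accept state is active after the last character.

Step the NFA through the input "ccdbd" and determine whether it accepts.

start: ε-closure({0}) = {0,1,2}
'c' @ 1: {}  — no active states
rest 'cdbd' ignored (set empty)
final: {}; accept 1 not in set

Answer: REJECT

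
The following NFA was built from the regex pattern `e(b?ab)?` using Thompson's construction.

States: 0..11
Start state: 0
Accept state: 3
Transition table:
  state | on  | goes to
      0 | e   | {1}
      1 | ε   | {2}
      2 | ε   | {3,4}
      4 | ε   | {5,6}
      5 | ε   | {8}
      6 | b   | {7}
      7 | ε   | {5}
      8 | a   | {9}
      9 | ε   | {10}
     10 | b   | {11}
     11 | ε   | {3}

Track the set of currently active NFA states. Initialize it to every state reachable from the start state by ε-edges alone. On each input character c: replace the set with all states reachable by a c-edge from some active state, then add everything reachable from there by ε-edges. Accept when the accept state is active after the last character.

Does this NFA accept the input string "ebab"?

Answer: ACCEPT

Steps:
initial (ε-close {0}): {0}
'e' @ 1: {1,2,3,4,5,6,8}  [accepting]
'b' @ 2: {5,7,8}
'a' @ 3: {9,10}
'b' @ 4: {3,11}  [accepting]
final: {3,11}; accept 3 in set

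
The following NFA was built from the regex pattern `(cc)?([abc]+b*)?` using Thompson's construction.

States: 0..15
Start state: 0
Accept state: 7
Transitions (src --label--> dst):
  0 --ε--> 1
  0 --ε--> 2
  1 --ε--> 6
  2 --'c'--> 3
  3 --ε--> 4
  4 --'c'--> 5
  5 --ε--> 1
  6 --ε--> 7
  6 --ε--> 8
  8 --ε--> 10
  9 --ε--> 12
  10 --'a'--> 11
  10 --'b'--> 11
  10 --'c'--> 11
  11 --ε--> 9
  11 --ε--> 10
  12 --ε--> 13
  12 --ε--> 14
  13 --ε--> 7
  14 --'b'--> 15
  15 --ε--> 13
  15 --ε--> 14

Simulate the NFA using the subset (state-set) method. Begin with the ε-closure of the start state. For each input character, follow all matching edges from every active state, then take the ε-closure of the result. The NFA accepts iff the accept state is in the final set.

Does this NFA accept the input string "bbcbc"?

Answer: ACCEPT

Trace:
start: ε-closure({0}) = {0,1,2,6,7,8,10}
'b' @ 1: {7,9,10,11,12,13,14}  (accept∈set)
'b' @ 2: {7,9,10,11,12,13,14,15}  (accept∈set)
'c' @ 3: {7,9,10,11,12,13,14}  (accept∈set)
'b' @ 4: {7,9,10,11,12,13,14,15}  (accept∈set)
'c' @ 5: {7,9,10,11,12,13,14}  (accept∈set)
after full input: {7,9,10,11,12,13,14}  (accept=7 in)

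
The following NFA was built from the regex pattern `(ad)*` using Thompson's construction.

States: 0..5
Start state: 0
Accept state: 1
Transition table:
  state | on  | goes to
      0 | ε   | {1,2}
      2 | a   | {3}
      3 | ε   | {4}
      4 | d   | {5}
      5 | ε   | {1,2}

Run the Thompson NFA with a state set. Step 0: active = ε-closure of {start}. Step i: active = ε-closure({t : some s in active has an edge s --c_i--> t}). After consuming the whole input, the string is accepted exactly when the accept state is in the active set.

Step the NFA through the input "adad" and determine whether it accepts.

Answer: ACCEPT

Derivation:
start: ε-closure({0}) = {0,1,2}
'a' @ 1: {3,4}
'd' @ 2: {1,2,5}  [accepting]
'a' @ 3: {3,4}
'd' @ 4: {1,2,5}  [accepting]
after full input: {1,2,5}  (accept=1 in)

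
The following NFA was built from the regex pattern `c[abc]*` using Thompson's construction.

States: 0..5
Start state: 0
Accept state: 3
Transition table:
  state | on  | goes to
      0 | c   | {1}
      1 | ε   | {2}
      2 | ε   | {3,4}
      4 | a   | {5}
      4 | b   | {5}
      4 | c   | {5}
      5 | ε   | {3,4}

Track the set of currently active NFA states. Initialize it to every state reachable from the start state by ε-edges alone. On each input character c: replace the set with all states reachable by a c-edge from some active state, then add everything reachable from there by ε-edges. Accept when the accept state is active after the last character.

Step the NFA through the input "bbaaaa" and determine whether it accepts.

Answer: REJECT

Steps:
start: ε-closure({0}) = {0}
'b' @ 1: {}  — state set empty
rest 'baaaa' ignored (set empty)
end set {} — state 3 not in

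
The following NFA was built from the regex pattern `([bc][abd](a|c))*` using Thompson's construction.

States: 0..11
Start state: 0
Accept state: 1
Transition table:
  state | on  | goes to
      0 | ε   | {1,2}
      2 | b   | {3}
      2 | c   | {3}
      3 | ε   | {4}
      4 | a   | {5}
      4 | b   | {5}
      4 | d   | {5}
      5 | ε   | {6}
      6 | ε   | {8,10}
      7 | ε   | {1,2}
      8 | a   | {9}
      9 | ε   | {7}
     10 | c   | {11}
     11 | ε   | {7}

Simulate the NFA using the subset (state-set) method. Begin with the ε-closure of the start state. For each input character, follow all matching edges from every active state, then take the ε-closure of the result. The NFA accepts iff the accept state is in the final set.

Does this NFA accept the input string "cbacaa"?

S₀ = ε-closure({0}) = {0,1,2}
'c' @ 1: {3,4}
'b' @ 2: {5,6,8,10}
'a' @ 3: {1,2,7,9}  [accepting]
'c' @ 4: {3,4}
'a' @ 5: {5,6,8,10}
'a' @ 6: {1,2,7,9}  [accepting]
final: {1,2,7,9}; accept 1 in set

Answer: ACCEPT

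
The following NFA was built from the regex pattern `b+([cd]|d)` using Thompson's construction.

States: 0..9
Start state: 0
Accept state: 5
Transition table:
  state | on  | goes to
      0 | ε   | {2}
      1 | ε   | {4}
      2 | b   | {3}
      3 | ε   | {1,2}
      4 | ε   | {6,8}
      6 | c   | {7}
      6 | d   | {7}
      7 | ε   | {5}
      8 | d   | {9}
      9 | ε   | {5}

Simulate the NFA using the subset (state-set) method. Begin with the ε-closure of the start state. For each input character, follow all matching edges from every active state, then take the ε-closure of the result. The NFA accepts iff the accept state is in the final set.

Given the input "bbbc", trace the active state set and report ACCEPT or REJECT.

initial (ε-close {0}): {0,2}
'b' @ 1: {1,2,3,4,6,8}
'b' @ 2: {1,2,3,4,6,8}
'b' @ 3: {1,2,3,4,6,8}
'c' @ 4: {5,7}  ✓accept
after full input: {5,7}  (accept=5 in)

Answer: ACCEPT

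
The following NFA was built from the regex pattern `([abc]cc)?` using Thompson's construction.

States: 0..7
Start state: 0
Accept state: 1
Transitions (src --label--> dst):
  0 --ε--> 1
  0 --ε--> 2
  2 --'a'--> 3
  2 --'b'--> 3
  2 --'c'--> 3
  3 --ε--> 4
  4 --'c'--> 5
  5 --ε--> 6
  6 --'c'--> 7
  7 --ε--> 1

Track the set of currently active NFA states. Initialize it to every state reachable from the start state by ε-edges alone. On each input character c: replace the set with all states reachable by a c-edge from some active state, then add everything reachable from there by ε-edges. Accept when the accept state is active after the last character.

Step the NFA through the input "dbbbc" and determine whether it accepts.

initial (ε-close {0}): {0,1,2}
'd' @ 1: {}  — no active states
rest 'bbbc' ignored (set empty)
final: {}; accept 1 not in set

Answer: REJECT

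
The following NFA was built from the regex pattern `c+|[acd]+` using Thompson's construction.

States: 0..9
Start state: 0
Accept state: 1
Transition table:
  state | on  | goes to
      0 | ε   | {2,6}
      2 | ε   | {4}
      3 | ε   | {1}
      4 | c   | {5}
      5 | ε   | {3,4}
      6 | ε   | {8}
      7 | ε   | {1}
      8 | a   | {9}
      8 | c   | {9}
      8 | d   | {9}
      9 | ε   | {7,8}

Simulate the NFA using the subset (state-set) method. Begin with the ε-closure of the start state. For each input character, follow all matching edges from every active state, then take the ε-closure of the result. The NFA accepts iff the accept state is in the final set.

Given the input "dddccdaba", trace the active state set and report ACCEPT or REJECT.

S₀ = ε-closure({0}) = {0,2,4,6,8}
'd' @ 1: {1,7,8,9}  (accept∈set)
'd' @ 2: {1,7,8,9}  (accept∈set)
'd' @ 3: {1,7,8,9}  (accept∈set)
'c' @ 4: {1,7,8,9}  (accept∈set)
'c' @ 5: {1,7,8,9}  (accept∈set)
'd' @ 6: {1,7,8,9}  (accept∈set)
'a' @ 7: {1,7,8,9}  (accept∈set)
'b' @ 8: {}  — state set empty
rest 'a' ignored (set empty)
final: {}; accept 1 not in set

Answer: REJECT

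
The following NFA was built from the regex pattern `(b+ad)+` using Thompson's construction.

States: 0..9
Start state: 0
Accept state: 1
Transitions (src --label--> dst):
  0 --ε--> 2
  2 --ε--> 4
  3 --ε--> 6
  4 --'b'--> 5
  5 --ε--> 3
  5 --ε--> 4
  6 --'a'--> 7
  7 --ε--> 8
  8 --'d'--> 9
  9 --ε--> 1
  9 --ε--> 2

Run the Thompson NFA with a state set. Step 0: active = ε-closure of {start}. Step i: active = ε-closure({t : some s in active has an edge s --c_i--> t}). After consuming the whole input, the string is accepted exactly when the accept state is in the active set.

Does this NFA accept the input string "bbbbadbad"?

initial (ε-close {0}): {0,2,4}
'b' @ 1: {3,4,5,6}
'b' @ 2: {3,4,5,6}
'b' @ 3: {3,4,5,6}
'b' @ 4: {3,4,5,6}
'a' @ 5: {7,8}
'd' @ 6: {1,2,4,9}  [accepting]
'b' @ 7: {3,4,5,6}
'a' @ 8: {7,8}
'd' @ 9: {1,2,4,9}  [accepting]
final: {1,2,4,9}; accept 1 in set

Answer: ACCEPT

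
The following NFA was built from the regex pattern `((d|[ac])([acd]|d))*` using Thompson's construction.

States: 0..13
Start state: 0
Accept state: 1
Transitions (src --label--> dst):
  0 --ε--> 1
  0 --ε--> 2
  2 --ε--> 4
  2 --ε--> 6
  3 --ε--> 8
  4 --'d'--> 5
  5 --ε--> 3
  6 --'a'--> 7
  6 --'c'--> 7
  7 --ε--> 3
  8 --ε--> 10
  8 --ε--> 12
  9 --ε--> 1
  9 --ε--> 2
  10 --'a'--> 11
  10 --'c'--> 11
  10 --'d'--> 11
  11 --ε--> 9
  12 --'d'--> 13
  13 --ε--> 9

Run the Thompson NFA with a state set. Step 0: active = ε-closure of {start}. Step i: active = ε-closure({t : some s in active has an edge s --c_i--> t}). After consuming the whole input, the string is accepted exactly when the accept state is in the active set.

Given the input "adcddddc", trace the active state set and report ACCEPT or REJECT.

start: ε-closure({0}) = {0,1,2,4,6}
'a' @ 1: {3,7,8,10,12}
'd' @ 2: {1,2,4,6,9,11,13}  ✓accept
'c' @ 3: {3,7,8,10,12}
'd' @ 4: {1,2,4,6,9,11,13}  ✓accept
'd' @ 5: {3,5,8,10,12}
'd' @ 6: {1,2,4,6,9,11,13}  ✓accept
'd' @ 7: {3,5,8,10,12}
'c' @ 8: {1,2,4,6,9,11}  ✓accept
final: {1,2,4,6,9,11}; accept 1 in set

Answer: ACCEPT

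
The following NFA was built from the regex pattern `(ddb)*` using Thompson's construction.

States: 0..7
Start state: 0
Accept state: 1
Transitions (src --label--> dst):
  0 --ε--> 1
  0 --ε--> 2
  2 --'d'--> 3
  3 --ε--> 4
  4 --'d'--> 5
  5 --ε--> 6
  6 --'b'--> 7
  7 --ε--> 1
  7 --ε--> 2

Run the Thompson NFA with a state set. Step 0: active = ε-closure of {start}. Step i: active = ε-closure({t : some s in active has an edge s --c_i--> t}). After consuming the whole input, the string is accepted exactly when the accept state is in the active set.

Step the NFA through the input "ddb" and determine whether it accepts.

initial (ε-close {0}): {0,1,2}
'd' @ 1: {3,4}
'd' @ 2: {5,6}
'b' @ 3: {1,2,7}  ✓accept
end set {1,2,7} — state 1 in

Answer: ACCEPT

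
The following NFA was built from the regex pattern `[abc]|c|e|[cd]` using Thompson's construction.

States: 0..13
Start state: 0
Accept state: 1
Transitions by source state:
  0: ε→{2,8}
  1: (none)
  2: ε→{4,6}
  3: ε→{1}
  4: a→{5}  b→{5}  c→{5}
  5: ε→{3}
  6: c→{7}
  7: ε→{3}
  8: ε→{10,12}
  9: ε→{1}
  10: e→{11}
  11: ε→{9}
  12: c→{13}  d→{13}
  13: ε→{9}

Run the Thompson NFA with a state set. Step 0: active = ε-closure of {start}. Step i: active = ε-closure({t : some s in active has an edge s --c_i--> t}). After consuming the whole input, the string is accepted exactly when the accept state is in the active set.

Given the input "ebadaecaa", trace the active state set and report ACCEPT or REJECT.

start: ε-closure({0}) = {0,2,4,6,8,10,12}
'e' @ 1: {1,9,11}  ✓accept
'b' @ 2: {}  — no active states
rest 'adaecaa' ignored (set empty)
after full input: {}  (accept=1 not in)

Answer: REJECT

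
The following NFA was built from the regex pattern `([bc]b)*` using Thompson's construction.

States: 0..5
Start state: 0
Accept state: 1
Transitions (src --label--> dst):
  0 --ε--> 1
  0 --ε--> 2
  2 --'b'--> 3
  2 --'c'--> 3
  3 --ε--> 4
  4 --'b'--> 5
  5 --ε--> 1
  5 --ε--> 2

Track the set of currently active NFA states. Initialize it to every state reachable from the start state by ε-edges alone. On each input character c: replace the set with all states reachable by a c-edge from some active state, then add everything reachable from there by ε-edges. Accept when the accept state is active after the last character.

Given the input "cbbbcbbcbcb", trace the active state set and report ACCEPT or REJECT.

S₀ = ε-closure({0}) = {0,1,2}
'c' @ 1: {3,4}
'b' @ 2: {1,2,5}  ✓accept
'b' @ 3: {3,4}
'b' @ 4: {1,2,5}  ✓accept
'c' @ 5: {3,4}
'b' @ 6: {1,2,5}  ✓accept
'b' @ 7: {3,4}
'c' @ 8: {}  — no active states
rest 'bcb' ignored (set empty)
end set {} — state 1 not in

Answer: REJECT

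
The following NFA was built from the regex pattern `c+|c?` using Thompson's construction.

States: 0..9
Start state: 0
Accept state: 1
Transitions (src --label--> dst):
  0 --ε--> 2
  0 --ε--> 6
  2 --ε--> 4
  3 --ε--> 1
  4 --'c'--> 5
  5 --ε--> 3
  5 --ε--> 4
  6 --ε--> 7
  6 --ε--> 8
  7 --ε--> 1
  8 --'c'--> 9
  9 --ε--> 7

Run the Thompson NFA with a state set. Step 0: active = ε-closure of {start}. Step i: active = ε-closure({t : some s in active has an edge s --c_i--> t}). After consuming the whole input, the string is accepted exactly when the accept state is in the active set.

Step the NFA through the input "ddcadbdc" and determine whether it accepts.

S₀ = ε-closure({0}) = {0,1,2,4,6,7,8}
'd' @ 1: {}  — dead — no transitions
rest 'dcadbdc' ignored (set empty)
end set {} — state 1 not in

Answer: REJECT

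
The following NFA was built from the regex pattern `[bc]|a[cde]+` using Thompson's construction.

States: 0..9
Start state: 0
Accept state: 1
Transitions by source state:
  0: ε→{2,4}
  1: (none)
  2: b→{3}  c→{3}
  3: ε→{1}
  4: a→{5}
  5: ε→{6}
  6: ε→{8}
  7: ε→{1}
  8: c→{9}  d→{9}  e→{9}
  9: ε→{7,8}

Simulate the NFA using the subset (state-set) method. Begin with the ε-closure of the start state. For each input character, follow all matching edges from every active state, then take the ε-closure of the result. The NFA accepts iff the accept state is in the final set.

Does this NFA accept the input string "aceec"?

Answer: ACCEPT

Steps:
initial (ε-close {0}): {0,2,4}
'a' @ 1: {5,6,8}
'c' @ 2: {1,7,8,9}  [accepting]
'e' @ 3: {1,7,8,9}  [accepting]
'e' @ 4: {1,7,8,9}  [accepting]
'c' @ 5: {1,7,8,9}  [accepting]
after full input: {1,7,8,9}  (accept=1 in)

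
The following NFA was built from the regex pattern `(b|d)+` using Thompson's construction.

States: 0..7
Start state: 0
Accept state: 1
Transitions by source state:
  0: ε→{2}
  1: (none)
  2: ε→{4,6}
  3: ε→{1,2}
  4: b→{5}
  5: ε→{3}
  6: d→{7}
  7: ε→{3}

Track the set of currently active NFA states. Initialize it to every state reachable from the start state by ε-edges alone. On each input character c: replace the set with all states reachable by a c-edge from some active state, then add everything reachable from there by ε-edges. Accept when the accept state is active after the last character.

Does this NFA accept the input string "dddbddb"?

initial (ε-close {0}): {0,2,4,6}
'd' @ 1: {1,2,3,4,6,7}  [accepting]
'd' @ 2: {1,2,3,4,6,7}  [accepting]
'd' @ 3: {1,2,3,4,6,7}  [accepting]
'b' @ 4: {1,2,3,4,5,6}  [accepting]
'd' @ 5: {1,2,3,4,6,7}  [accepting]
'd' @ 6: {1,2,3,4,6,7}  [accepting]
'b' @ 7: {1,2,3,4,5,6}  [accepting]
final: {1,2,3,4,5,6}; accept 1 in set

Answer: ACCEPT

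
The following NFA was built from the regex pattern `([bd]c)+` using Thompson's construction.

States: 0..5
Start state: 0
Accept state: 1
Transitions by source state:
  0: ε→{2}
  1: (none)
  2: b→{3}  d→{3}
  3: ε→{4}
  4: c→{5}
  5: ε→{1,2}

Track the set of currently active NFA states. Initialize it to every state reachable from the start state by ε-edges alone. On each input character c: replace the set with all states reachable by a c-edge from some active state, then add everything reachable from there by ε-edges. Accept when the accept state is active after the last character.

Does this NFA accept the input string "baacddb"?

initial (ε-close {0}): {0,2}
'b' @ 1: {3,4}
'a' @ 2: {}  — no active states
rest 'acddb' ignored (set empty)
end set {} — state 1 not in

Answer: REJECT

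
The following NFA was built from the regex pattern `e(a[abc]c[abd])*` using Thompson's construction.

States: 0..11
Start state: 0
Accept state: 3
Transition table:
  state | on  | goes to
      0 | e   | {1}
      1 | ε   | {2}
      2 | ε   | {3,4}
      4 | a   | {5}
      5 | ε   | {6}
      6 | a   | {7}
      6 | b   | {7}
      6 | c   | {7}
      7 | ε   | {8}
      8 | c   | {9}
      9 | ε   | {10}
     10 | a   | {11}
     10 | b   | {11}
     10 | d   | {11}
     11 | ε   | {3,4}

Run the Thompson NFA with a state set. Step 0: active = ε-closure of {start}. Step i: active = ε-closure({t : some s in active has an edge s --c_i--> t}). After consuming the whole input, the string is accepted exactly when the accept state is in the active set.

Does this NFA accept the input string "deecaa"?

Answer: REJECT

Trace:
start: ε-closure({0}) = {0}
'd' @ 1: {}  — no active states
rest 'eecaa' ignored (set empty)
final: {}; accept 3 not in set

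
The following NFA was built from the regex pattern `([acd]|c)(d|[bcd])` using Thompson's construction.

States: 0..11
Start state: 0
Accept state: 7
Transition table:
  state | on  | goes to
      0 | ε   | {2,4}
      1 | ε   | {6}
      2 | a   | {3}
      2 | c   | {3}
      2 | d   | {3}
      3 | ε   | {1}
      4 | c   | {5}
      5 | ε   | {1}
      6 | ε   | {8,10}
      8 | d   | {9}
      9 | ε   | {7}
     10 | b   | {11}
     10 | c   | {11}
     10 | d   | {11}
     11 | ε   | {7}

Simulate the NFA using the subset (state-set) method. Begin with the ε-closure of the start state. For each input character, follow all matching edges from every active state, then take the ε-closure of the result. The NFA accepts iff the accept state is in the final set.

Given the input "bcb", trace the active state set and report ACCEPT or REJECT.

start: ε-closure({0}) = {0,2,4}
'b' @ 1: {}  — dead — no transitions
rest 'cb' ignored (set empty)
end set {} — state 7 not in

Answer: REJECT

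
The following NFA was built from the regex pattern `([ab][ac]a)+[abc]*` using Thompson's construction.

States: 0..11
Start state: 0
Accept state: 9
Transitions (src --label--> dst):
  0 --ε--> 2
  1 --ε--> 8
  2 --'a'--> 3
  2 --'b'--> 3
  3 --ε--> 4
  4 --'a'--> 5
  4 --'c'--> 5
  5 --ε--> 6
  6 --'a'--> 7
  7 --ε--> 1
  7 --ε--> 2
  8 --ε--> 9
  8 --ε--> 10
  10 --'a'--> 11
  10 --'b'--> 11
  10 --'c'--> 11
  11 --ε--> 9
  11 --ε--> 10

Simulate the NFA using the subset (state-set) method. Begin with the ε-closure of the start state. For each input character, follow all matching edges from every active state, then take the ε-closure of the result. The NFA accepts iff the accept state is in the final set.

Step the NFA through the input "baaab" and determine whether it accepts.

initial (ε-close {0}): {0,2}
'b' @ 1: {3,4}
'a' @ 2: {5,6}
'a' @ 3: {1,2,7,8,9,10}  (accept∈set)
'a' @ 4: {3,4,9,10,11}  (accept∈set)
'b' @ 5: {9,10,11}  (accept∈set)
final: {9,10,11}; accept 9 in set

Answer: ACCEPT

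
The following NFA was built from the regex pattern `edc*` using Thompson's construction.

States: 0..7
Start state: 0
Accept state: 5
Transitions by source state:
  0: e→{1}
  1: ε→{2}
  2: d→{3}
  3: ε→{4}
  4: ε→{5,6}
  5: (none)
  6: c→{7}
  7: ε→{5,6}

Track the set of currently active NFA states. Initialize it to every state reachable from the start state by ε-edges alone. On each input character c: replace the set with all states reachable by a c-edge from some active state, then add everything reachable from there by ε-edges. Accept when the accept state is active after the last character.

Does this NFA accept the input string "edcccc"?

start: ε-closure({0}) = {0}
'e' @ 1: {1,2}
'd' @ 2: {3,4,5,6}  [accepting]
'c' @ 3: {5,6,7}  [accepting]
'c' @ 4: {5,6,7}  [accepting]
'c' @ 5: {5,6,7}  [accepting]
'c' @ 6: {5,6,7}  [accepting]
end set {5,6,7} — state 5 in

Answer: ACCEPT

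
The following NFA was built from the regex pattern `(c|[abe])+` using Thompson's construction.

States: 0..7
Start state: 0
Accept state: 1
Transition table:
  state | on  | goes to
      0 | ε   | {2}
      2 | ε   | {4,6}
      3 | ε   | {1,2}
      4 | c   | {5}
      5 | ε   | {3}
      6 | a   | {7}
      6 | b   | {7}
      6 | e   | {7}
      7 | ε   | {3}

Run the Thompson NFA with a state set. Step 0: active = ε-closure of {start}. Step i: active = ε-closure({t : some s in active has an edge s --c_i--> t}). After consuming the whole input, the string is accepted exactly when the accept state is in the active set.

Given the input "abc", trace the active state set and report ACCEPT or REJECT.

start: ε-closure({0}) = {0,2,4,6}
'a' @ 1: {1,2,3,4,6,7}  [accepting]
'b' @ 2: {1,2,3,4,6,7}  [accepting]
'c' @ 3: {1,2,3,4,5,6}  [accepting]
after full input: {1,2,3,4,5,6}  (accept=1 in)

Answer: ACCEPT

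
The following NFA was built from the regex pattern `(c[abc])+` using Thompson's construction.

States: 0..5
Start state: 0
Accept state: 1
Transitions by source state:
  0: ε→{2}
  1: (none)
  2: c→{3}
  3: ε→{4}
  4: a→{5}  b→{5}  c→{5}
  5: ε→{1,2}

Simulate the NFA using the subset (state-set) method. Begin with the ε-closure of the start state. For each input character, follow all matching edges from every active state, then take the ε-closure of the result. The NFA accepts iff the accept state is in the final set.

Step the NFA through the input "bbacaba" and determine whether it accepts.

Answer: REJECT

Trace:
initial (ε-close {0}): {0,2}
'b' @ 1: {}  — dead — no transitions
rest 'bacaba' ignored (set empty)
after full input: {}  (accept=1 not in)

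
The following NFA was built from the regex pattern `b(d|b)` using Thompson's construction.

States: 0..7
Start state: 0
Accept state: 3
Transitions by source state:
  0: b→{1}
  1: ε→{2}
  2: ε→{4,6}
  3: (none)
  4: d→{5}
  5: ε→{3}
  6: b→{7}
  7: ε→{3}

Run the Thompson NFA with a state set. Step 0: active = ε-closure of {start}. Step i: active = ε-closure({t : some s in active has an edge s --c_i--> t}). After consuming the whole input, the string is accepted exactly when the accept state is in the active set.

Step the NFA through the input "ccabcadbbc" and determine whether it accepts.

start: ε-closure({0}) = {0}
'c' @ 1: {}  — no active states
rest 'cabcadbbc' ignored (set empty)
final: {}; accept 3 not in set

Answer: REJECT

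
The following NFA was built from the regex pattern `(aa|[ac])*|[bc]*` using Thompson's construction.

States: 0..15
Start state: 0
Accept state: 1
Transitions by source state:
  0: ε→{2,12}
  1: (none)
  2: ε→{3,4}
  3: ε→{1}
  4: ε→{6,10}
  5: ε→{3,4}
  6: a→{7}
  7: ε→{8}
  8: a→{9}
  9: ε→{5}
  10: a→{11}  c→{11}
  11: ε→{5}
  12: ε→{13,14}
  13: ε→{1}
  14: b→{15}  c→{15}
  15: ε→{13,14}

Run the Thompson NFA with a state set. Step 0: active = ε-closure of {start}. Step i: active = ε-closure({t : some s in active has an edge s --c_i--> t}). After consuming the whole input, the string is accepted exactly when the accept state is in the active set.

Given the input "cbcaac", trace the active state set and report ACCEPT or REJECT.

Answer: REJECT

Steps:
initial (ε-close {0}): {0,1,2,3,4,6,10,12,13,14}
'c' @ 1: {1,3,4,5,6,10,11,13,14,15}  ✓accept
'b' @ 2: {1,13,14,15}  ✓accept
'c' @ 3: {1,13,14,15}  ✓accept
'a' @ 4: {}  — state set empty
rest 'ac' ignored (set empty)
after full input: {}  (accept=1 not in)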